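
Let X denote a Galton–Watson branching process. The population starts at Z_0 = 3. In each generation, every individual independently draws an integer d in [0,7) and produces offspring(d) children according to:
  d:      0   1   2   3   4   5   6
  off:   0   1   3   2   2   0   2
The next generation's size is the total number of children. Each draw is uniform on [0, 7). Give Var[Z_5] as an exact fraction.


Outcome values over d=0..6: [0, 1, 3, 2, 2, 0, 2]
Σy = 10, Σy² = 22, M = 7
μ = 10/7 = 10/7,  σ² = 22/7 − (10/7)² = 54/49
V_0 = 0, E_0 = 3
V_1 = 54/49·E_0 + (10/7)²·V_0 = 162/49;  E_1 = 30/7
V_2 = 54/49·E_1 + (10/7)²·V_1 = 27540/2401;  E_2 = 300/49
V_3 = 54/49·E_2 + (10/7)²·V_2 = 3547800/117649;  E_3 = 3000/343
V_4 = 54/49·E_3 + (10/7)²·V_3 = 410346000/5764801;  E_4 = 30000/2401
V_5 = 54/49·E_4 + (10/7)²·V_4 = 44924220000/282475249;  E_5 = 300000/16807

44924220000/282475249


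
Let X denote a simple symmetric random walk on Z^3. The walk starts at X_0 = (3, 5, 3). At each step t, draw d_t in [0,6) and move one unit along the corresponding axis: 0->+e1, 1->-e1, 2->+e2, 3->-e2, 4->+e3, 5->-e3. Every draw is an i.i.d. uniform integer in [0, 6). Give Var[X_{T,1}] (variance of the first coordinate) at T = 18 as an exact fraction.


Outcome values over d=0..5: [1, -1, 0, 0, 0, 0]
Σy = 0, Σy² = 2, M = 6
μ = 0/6 = 0,  σ² = 2/6 − (0)² = 1/3
Independent increments: Var[X_18] = 18·σ² = 18·(1/3) = 6

6


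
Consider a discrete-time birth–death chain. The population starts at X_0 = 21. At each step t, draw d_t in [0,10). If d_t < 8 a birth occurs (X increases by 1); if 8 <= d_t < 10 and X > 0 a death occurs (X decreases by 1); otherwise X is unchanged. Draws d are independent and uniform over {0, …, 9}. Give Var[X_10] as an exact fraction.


32/5

X can drop by at most 1 per step and X_0 = 21 > T = 10, so X_t >= 21 − t >= 11 > 0 for every t <= 10: the floor at 0 (the 'and X > 0' condition) never binds. Hence X_10 = X_0 + Σ_{t<10} Y_t with i.i.d. increments Y_t = y(d_t) ∈ {+1, −1, 0}.
Outcome values over d=0..9: [1, 1, 1, 1, 1, 1, 1, 1, -1, -1]
Σy = 6, Σy² = 10, M = 10
μ = 6/10 = 3/5,  σ² = 10/10 − (3/5)² = 16/25
Independent increments: Var[X_10] = 10·σ² = 10·(16/25) = 32/5


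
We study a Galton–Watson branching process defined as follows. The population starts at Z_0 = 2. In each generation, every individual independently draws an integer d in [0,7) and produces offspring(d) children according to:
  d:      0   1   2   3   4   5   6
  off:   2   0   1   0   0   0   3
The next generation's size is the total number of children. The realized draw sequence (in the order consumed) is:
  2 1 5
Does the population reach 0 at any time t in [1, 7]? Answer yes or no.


gen 0: Z_0=2, draws=[2, 1], offspring=[1, 0], Z_1=1
gen 1: Z_1=1, draws=[5], offspring=[0], Z_2=0
gen 2: Z_2=0, draws=[], offspring=[], Z_3=0
gen 3: Z_3=0, draws=[], offspring=[], Z_4=0
gen 4: Z_4=0, draws=[], offspring=[], Z_5=0
gen 5: Z_5=0, draws=[], offspring=[], Z_6=0
gen 6: Z_6=0, draws=[], offspring=[], Z_7=0

yes


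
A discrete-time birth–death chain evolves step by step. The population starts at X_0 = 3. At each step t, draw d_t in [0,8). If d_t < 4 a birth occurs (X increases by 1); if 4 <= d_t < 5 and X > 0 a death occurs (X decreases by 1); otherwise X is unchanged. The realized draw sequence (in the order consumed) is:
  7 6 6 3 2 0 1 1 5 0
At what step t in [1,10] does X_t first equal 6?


t=0: X=3, d=7 → hold, X_1=3
t=1: X=3, d=6 → hold, X_2=3
t=2: X=3, d=6 → hold, X_3=3
t=3: X=3, d=3 → birth, X_4=4
t=4: X=4, d=2 → birth, X_5=5
t=5: X=5, d=0 → birth, X_6=6
t=6: X=6, d=1 → birth, X_7=7
t=7: X=7, d=1 → birth, X_8=8
t=8: X=8, d=5 → hold, X_9=8
t=9: X=8, d=0 → birth, X_10=9

6


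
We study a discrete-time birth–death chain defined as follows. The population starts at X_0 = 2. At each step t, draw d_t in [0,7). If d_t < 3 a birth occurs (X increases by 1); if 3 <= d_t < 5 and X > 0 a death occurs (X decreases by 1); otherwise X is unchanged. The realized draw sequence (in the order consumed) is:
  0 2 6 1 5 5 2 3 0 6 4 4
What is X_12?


t=0: X=2, d=0 → birth, X_1=3
t=1: X=3, d=2 → birth, X_2=4
t=2: X=4, d=6 → hold, X_3=4
t=3: X=4, d=1 → birth, X_4=5
t=4: X=5, d=5 → hold, X_5=5
t=5: X=5, d=5 → hold, X_6=5
t=6: X=5, d=2 → birth, X_7=6
t=7: X=6, d=3 → death, X_8=5
t=8: X=5, d=0 → birth, X_9=6
t=9: X=6, d=6 → hold, X_10=6
t=10: X=6, d=4 → death, X_11=5
t=11: X=5, d=4 → death, X_12=4

4


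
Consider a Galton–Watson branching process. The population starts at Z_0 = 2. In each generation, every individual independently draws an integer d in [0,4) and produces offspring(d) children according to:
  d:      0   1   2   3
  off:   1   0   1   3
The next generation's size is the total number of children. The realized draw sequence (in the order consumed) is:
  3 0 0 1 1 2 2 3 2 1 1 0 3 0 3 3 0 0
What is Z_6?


8

gen 0: Z_0=2, draws=[3, 0], offspring=[3, 1], Z_1=4
gen 1: Z_1=4, draws=[0, 1, 1, 2], offspring=[1, 0, 0, 1], Z_2=2
gen 2: Z_2=2, draws=[2, 3], offspring=[1, 3], Z_3=4
gen 3: Z_3=4, draws=[2, 1, 1, 0], offspring=[1, 0, 0, 1], Z_4=2
gen 4: Z_4=2, draws=[3, 0], offspring=[3, 1], Z_5=4
gen 5: Z_5=4, draws=[3, 3, 0, 0], offspring=[3, 3, 1, 1], Z_6=8


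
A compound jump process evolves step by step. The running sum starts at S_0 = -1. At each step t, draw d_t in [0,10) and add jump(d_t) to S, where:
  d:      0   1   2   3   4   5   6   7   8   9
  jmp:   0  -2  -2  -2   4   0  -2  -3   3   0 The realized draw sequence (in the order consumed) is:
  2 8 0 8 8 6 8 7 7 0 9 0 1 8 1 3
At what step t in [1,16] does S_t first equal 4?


t=0: S=-1, d=2, jump=-2, S_1=-3
t=1: S=-3, d=8, jump=3, S_2=0
t=2: S=0, d=0, jump=0, S_3=0
t=3: S=0, d=8, jump=3, S_4=3
t=4: S=3, d=8, jump=3, S_5=6
t=5: S=6, d=6, jump=-2, S_6=4
t=6: S=4, d=8, jump=3, S_7=7
t=7: S=7, d=7, jump=-3, S_8=4
t=8: S=4, d=7, jump=-3, S_9=1
t=9: S=1, d=0, jump=0, S_10=1
t=10: S=1, d=9, jump=0, S_11=1
t=11: S=1, d=0, jump=0, S_12=1
t=12: S=1, d=1, jump=-2, S_13=-1
t=13: S=-1, d=8, jump=3, S_14=2
t=14: S=2, d=1, jump=-2, S_15=0
t=15: S=0, d=3, jump=-2, S_16=-2

6


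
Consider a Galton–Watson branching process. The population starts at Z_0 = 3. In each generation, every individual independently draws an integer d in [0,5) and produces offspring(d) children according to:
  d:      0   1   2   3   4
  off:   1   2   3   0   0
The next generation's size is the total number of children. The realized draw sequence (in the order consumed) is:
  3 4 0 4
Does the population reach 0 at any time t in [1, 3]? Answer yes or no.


gen 0: Z_0=3, draws=[3, 4, 0], offspring=[0, 0, 1], Z_1=1
gen 1: Z_1=1, draws=[4], offspring=[0], Z_2=0
gen 2: Z_2=0, draws=[], offspring=[], Z_3=0

yes


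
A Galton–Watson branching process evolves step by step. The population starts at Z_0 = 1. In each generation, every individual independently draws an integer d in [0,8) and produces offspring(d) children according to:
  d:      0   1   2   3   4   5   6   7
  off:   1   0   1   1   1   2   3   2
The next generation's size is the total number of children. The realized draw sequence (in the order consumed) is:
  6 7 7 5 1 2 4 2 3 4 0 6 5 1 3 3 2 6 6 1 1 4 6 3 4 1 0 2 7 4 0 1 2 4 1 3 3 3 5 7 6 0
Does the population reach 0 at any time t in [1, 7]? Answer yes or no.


no

gen 0: Z_0=1, draws=[6], offspring=[3], Z_1=3
gen 1: Z_1=3, draws=[7, 7, 5], offspring=[2, 2, 2], Z_2=6
gen 2: Z_2=6, draws=[1, 2, 4, 2, 3, 4], offspring=[0, 1, 1, 1, 1, 1], Z_3=5
gen 3: Z_3=5, draws=[0, 6, 5, 1, 3], offspring=[1, 3, 2, 0, 1], Z_4=7
gen 4: Z_4=7, draws=[3, 2, 6, 6, 1, 1, 4], offspring=[1, 1, 3, 3, 0, 0, 1], Z_5=9
gen 5: Z_5=9, draws=[6, 3, 4, 1, 0, 2, 7, 4, 0], offspring=[3, 1, 1, 0, 1, 1, 2, 1, 1], Z_6=11
gen 6: Z_6=11, draws=[1, 2, 4, 1, 3, 3, 3, 5, 7, 6, 0], offspring=[0, 1, 1, 0, 1, 1, 1, 2, 2, 3, 1], Z_7=13


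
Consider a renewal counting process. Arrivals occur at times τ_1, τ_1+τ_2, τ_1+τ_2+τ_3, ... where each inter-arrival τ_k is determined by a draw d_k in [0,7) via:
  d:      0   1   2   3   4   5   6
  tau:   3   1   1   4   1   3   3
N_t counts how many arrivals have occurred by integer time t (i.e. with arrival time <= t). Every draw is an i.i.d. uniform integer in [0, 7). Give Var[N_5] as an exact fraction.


229811676/282475249

Inter-arrival values over d=0..6: [3, 1, 1, 4, 1, 3, 3]
Each d has probability 1/7, so the pmf of τ is: f(1) = 3/7, f(3) = 3/7, f(4) = 1/7
Let p_n(j) = P(N_n = j), with p_0 = [1]. Condition on τ_1: p_n(0) = P(τ > n), and for j >= 1, p_n(j) = Σ_{k<=n} f(k)·p_{n−k}(j−1)
p_1 = [4/7, 3/7]  (j = 0..1)
p_2 = [4/7, 12/49, 9/49]  (j = 0..2)
p_3 = [1/7, 33/49, 36/343, 27/343]  (j = 0..3)
p_4 = [0, 22/49, 162/343, 108/2401, 81/2401]  (j = 0..4)
p_5 = [0, 16/49, 123/343, 675/2401, 324/16807, 243/16807]  (j = 0..5)
E[N_5] = Σ j·p_5(j) = 34228/16807;  E[N_5²] = Σ j²·p_5(j) = 83380/16807
Var[N_5] = 83380/16807 − (34228/16807)² = 229811676/282475249


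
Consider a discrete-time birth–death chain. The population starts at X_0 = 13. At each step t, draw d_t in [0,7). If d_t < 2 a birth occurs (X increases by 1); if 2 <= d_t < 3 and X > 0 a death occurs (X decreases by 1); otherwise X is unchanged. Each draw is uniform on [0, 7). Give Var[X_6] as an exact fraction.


120/49

X can drop by at most 1 per step and X_0 = 13 > T = 6, so X_t >= 13 − t >= 7 > 0 for every t <= 6: the floor at 0 (the 'and X > 0' condition) never binds. Hence X_6 = X_0 + Σ_{t<6} Y_t with i.i.d. increments Y_t = y(d_t) ∈ {+1, −1, 0}.
Outcome values over d=0..6: [1, 1, -1, 0, 0, 0, 0]
Σy = 1, Σy² = 3, M = 7
μ = 1/7 = 1/7,  σ² = 3/7 − (1/7)² = 20/49
Independent increments: Var[X_6] = 6·σ² = 6·(20/49) = 120/49


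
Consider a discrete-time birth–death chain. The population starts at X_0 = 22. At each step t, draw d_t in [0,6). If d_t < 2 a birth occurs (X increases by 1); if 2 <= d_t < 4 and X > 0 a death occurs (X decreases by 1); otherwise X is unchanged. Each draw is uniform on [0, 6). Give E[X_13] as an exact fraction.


22

X can drop by at most 1 per step and X_0 = 22 > T = 13, so X_t >= 22 − t >= 9 > 0 for every t <= 13: the floor at 0 (the 'and X > 0' condition) never binds. Hence X_13 = X_0 + Σ_{t<13} Y_t with i.i.d. increments Y_t = y(d_t) ∈ {+1, −1, 0}.
Outcome values over d=0..5: [1, 1, -1, -1, 0, 0]
Σy = 0, Σy² = 4, M = 6
μ = 0/6 = 0,  σ² = 4/6 − (0)² = 2/3
E[X_13] = 22 + 13·(0) = 22


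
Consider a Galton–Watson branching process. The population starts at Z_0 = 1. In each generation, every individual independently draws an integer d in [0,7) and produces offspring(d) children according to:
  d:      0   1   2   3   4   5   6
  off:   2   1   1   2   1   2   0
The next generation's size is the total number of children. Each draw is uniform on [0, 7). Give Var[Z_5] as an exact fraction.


Outcome values over d=0..6: [2, 1, 1, 2, 1, 2, 0]
Σy = 9, Σy² = 15, M = 7
μ = 9/7 = 9/7,  σ² = 15/7 − (9/7)² = 24/49
V_0 = 0, E_0 = 1
V_1 = 24/49·E_0 + (9/7)²·V_0 = 24/49;  E_1 = 9/7
V_2 = 24/49·E_1 + (9/7)²·V_1 = 3456/2401;  E_2 = 81/49
V_3 = 24/49·E_2 + (9/7)²·V_2 = 375192/117649;  E_3 = 729/343
V_4 = 24/49·E_3 + (9/7)²·V_3 = 36391680/5764801;  E_4 = 6561/2401
V_5 = 24/49·E_4 + (9/7)²·V_4 = 3325797144/282475249;  E_5 = 59049/16807

3325797144/282475249


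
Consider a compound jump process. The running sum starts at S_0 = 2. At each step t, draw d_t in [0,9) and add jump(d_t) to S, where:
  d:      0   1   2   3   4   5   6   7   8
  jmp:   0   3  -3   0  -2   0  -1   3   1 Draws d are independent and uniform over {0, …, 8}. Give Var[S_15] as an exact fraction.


Outcome values over d=0..8: [0, 3, -3, 0, -2, 0, -1, 3, 1]
Σy = 1, Σy² = 33, M = 9
μ = 1/9 = 1/9,  σ² = 33/9 − (1/9)² = 296/81
Independent increments: Var[S_15] = 15·σ² = 15·(296/81) = 1480/27

1480/27


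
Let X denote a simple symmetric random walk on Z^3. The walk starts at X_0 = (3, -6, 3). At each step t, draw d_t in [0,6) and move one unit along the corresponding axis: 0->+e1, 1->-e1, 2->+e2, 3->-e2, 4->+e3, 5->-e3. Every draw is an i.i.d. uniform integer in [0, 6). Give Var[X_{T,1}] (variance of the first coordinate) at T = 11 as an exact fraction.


11/3

Outcome values over d=0..5: [1, -1, 0, 0, 0, 0]
Σy = 0, Σy² = 2, M = 6
μ = 0/6 = 0,  σ² = 2/6 − (0)² = 1/3
Independent increments: Var[X_11] = 11·σ² = 11·(1/3) = 11/3


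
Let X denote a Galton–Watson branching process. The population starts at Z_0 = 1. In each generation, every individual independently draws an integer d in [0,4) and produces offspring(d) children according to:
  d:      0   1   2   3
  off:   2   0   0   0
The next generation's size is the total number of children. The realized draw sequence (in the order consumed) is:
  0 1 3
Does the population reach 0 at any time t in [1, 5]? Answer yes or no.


yes

gen 0: Z_0=1, draws=[0], offspring=[2], Z_1=2
gen 1: Z_1=2, draws=[1, 3], offspring=[0, 0], Z_2=0
gen 2: Z_2=0, draws=[], offspring=[], Z_3=0
gen 3: Z_3=0, draws=[], offspring=[], Z_4=0
gen 4: Z_4=0, draws=[], offspring=[], Z_5=0


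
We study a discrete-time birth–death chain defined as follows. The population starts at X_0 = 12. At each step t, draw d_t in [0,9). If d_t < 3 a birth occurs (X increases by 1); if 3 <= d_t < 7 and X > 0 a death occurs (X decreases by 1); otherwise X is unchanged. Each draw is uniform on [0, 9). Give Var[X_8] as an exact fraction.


496/81

X can drop by at most 1 per step and X_0 = 12 > T = 8, so X_t >= 12 − t >= 4 > 0 for every t <= 8: the floor at 0 (the 'and X > 0' condition) never binds. Hence X_8 = X_0 + Σ_{t<8} Y_t with i.i.d. increments Y_t = y(d_t) ∈ {+1, −1, 0}.
Outcome values over d=0..8: [1, 1, 1, -1, -1, -1, -1, 0, 0]
Σy = -1, Σy² = 7, M = 9
μ = -1/9 = -1/9,  σ² = 7/9 − (-1/9)² = 62/81
Independent increments: Var[X_8] = 8·σ² = 8·(62/81) = 496/81


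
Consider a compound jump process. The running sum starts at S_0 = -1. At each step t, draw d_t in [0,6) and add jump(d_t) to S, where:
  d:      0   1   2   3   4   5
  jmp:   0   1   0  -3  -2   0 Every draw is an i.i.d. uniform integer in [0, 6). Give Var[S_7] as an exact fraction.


Outcome values over d=0..5: [0, 1, 0, -3, -2, 0]
Σy = -4, Σy² = 14, M = 6
μ = -4/6 = -2/3,  σ² = 14/6 − (-2/3)² = 17/9
Independent increments: Var[S_7] = 7·σ² = 7·(17/9) = 119/9

119/9


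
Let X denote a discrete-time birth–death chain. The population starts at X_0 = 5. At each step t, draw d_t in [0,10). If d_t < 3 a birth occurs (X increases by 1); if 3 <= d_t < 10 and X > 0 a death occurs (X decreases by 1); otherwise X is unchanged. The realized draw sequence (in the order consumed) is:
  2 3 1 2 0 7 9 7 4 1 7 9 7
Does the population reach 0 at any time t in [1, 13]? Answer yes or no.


t=0: X=5, d=2 → birth, X_1=6
t=1: X=6, d=3 → death, X_2=5
t=2: X=5, d=1 → birth, X_3=6
t=3: X=6, d=2 → birth, X_4=7
t=4: X=7, d=0 → birth, X_5=8
t=5: X=8, d=7 → death, X_6=7
t=6: X=7, d=9 → death, X_7=6
t=7: X=6, d=7 → death, X_8=5
t=8: X=5, d=4 → death, X_9=4
t=9: X=4, d=1 → birth, X_10=5
t=10: X=5, d=7 → death, X_11=4
t=11: X=4, d=9 → death, X_12=3
t=12: X=3, d=7 → death, X_13=2

no


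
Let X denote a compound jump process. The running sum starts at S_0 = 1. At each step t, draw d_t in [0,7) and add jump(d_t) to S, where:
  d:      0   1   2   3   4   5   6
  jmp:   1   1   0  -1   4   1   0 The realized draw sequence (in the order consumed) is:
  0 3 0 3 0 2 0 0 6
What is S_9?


4

t=0: S=1, d=0, jump=1, S_1=2
t=1: S=2, d=3, jump=-1, S_2=1
t=2: S=1, d=0, jump=1, S_3=2
t=3: S=2, d=3, jump=-1, S_4=1
t=4: S=1, d=0, jump=1, S_5=2
t=5: S=2, d=2, jump=0, S_6=2
t=6: S=2, d=0, jump=1, S_7=3
t=7: S=3, d=0, jump=1, S_8=4
t=8: S=4, d=6, jump=0, S_9=4


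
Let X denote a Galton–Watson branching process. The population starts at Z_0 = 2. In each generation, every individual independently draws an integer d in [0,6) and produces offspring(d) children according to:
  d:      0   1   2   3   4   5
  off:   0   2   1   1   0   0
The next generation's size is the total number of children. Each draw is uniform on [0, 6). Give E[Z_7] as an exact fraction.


256/2187

Outcome values over d=0..5: [0, 2, 1, 1, 0, 0]
Σy = 4, Σy² = 6, M = 6
μ = 4/6 = 2/3,  σ² = 6/6 − (2/3)² = 5/9
E[Z_0] = 2
E[Z_1] = 2/3·E[Z_0] = 4/3
E[Z_2] = 2/3·E[Z_1] = 8/9
E[Z_3] = 2/3·E[Z_2] = 16/27
E[Z_4] = 2/3·E[Z_3] = 32/81
E[Z_5] = 2/3·E[Z_4] = 64/243
E[Z_6] = 2/3·E[Z_5] = 128/729
E[Z_7] = 2/3·E[Z_6] = 256/2187


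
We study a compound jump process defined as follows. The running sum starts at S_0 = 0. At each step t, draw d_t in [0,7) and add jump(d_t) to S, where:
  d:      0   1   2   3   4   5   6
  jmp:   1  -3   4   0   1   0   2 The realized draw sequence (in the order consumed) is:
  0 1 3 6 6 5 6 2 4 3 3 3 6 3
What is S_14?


t=0: S=0, d=0, jump=1, S_1=1
t=1: S=1, d=1, jump=-3, S_2=-2
t=2: S=-2, d=3, jump=0, S_3=-2
t=3: S=-2, d=6, jump=2, S_4=0
t=4: S=0, d=6, jump=2, S_5=2
t=5: S=2, d=5, jump=0, S_6=2
t=6: S=2, d=6, jump=2, S_7=4
t=7: S=4, d=2, jump=4, S_8=8
t=8: S=8, d=4, jump=1, S_9=9
t=9: S=9, d=3, jump=0, S_10=9
t=10: S=9, d=3, jump=0, S_11=9
t=11: S=9, d=3, jump=0, S_12=9
t=12: S=9, d=6, jump=2, S_13=11
t=13: S=11, d=3, jump=0, S_14=11

11


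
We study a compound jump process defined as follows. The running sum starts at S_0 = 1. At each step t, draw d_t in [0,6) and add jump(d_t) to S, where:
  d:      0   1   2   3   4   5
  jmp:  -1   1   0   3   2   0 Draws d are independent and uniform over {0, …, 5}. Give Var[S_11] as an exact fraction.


Outcome values over d=0..5: [-1, 1, 0, 3, 2, 0]
Σy = 5, Σy² = 15, M = 6
μ = 5/6 = 5/6,  σ² = 15/6 − (5/6)² = 65/36
Independent increments: Var[S_11] = 11·σ² = 11·(65/36) = 715/36

715/36


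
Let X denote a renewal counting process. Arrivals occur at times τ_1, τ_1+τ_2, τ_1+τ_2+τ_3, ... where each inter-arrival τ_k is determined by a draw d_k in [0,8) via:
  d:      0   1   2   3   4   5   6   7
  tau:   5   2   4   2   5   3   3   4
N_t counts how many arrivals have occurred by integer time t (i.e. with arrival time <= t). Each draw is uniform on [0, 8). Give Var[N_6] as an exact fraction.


Inter-arrival values over d=0..7: [5, 2, 4, 2, 5, 3, 3, 4]
Each d has probability 1/8, so the pmf of τ is: f(2) = 1/4, f(3) = 1/4, f(4) = 1/4, f(5) = 1/4
Let p_n(j) = P(N_n = j), with p_0 = [1]. Condition on τ_1: p_n(0) = P(τ > n), and for j >= 1, p_n(j) = Σ_{k<=n} f(k)·p_{n−k}(j−1)
p_1 = [1]  (j = 0)
p_2 = [3/4, 1/4]  (j = 0..1)
p_3 = [1/2, 1/2]  (j = 0..1)
p_4 = [1/4, 11/16, 1/16]  (j = 0..2)
p_5 = [0, 13/16, 3/16]  (j = 0..2)
p_6 = [0, 5/8, 23/64, 1/64]  (j = 0..3)
E[N_6] = Σ j·p_6(j) = 89/64;  E[N_6²] = Σ j²·p_6(j) = 141/64
Var[N_6] = 141/64 − (89/64)² = 1103/4096

1103/4096


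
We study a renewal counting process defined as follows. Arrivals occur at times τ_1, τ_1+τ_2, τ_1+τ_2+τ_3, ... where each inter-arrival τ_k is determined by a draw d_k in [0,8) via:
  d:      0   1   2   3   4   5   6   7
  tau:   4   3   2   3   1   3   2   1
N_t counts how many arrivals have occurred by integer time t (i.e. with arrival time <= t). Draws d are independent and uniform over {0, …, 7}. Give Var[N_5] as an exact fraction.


Inter-arrival values over d=0..7: [4, 3, 2, 3, 1, 3, 2, 1]
Each d has probability 1/8, so the pmf of τ is: f(1) = 1/4, f(2) = 1/4, f(3) = 3/8, f(4) = 1/8
Let p_n(j) = P(N_n = j), with p_0 = [1]. Condition on τ_1: p_n(0) = P(τ > n), and for j >= 1, p_n(j) = Σ_{k<=n} f(k)·p_{n−k}(j−1)
p_1 = [3/4, 1/4]  (j = 0..1)
p_2 = [1/2, 7/16, 1/16]  (j = 0..2)
p_3 = [1/8, 11/16, 11/64, 1/64]  (j = 0..3)
p_4 = [0, 9/16, 3/8, 15/256, 1/256]  (j = 0..4)
p_5 = [0, 5/16, 65/128, 41/256, 19/1024, 1/1024]  (j = 0..5)
E[N_5] = Σ j·p_5(j) = 1933/1024;  E[N_5²] = Σ j²·p_5(j) = 4205/1024
Var[N_5] = 4205/1024 − (1933/1024)² = 569431/1048576

569431/1048576


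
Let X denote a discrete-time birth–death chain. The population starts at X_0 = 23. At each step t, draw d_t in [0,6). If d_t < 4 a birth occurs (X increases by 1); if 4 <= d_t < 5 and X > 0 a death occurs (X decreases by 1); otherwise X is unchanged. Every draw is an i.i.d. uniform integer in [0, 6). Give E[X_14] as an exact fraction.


X can drop by at most 1 per step and X_0 = 23 > T = 14, so X_t >= 23 − t >= 9 > 0 for every t <= 14: the floor at 0 (the 'and X > 0' condition) never binds. Hence X_14 = X_0 + Σ_{t<14} Y_t with i.i.d. increments Y_t = y(d_t) ∈ {+1, −1, 0}.
Outcome values over d=0..5: [1, 1, 1, 1, -1, 0]
Σy = 3, Σy² = 5, M = 6
μ = 3/6 = 1/2,  σ² = 5/6 − (1/2)² = 7/12
E[X_14] = 23 + 14·(1/2) = 30

30


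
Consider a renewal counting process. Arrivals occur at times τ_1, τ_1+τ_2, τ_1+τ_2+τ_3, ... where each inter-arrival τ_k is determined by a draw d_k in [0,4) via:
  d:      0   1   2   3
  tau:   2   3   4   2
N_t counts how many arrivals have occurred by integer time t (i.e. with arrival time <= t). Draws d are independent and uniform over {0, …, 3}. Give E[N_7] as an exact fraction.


9/4

Inter-arrival values over d=0..3: [2, 3, 4, 2]
Each d has probability 1/4, so the pmf of τ is: f(2) = 1/2, f(3) = 1/4, f(4) = 1/4
Renewal equation for m(n) = E[N_n]: condition on τ_1 = k (if k <= n, one arrival plus a fresh copy on the remaining n−k steps): m(n) = F(n) + Σ_{k<=n} f(k)·m(n−k), where F(n) = P(τ <= n) and m(0) = 0
m(1) = F(1) = 0
m(2) = F(2) = 1/2
m(3) = F(3) = 3/4
m(4) = F(4) + f(2)·m(2) = 1 + 1/2·1/2 = 5/4
m(5) = F(5) + f(2)·m(3) + f(3)·m(2) = 1 + 1/2·3/4 + 1/4·1/2 = 3/2
m(6) = F(6) + f(2)·m(4) + f(3)·m(3) + f(4)·m(2) = 1 + 1/2·5/4 + 1/4·3/4 + 1/4·1/2 = 31/16
m(7) = F(7) + f(2)·m(5) + f(3)·m(4) + f(4)·m(3) = 1 + 1/2·3/2 + 1/4·5/4 + 1/4·3/4 = 9/4
E[N_7] = m(7) = 9/4


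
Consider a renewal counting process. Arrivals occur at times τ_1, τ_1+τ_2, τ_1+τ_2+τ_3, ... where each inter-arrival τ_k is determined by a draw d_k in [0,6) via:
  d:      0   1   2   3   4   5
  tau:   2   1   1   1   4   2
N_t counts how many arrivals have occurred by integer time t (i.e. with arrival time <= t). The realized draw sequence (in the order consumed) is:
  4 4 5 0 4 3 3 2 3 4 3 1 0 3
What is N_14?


4

draw d_1=4: τ_1=4, arrival time A_1=4
draw d_2=4: τ_2=4, arrival time A_2=8
draw d_3=5: τ_3=2, arrival time A_3=10
draw d_4=0: τ_4=2, arrival time A_4=12
draw d_5=4: τ_5=4, arrival time A_5=16
draw d_6=3: τ_6=1, arrival time A_6=17
draw d_7=3: τ_7=1, arrival time A_7=18
draw d_8=2: τ_8=1, arrival time A_8=19
draw d_9=3: τ_9=1, arrival time A_9=20
draw d_10=4: τ_10=4, arrival time A_10=24
draw d_11=3: τ_11=1, arrival time A_11=25
draw d_12=1: τ_12=1, arrival time A_12=26
draw d_13=0: τ_13=2, arrival time A_13=28
draw d_14=3: τ_14=1, arrival time A_14=29
N_t over t=0..14: 0:0 1:0 2:0 3:0 4:1 5:1 6:1 7:1 8:2 9:2 10:3 11:3 12:4 13:4 14:4


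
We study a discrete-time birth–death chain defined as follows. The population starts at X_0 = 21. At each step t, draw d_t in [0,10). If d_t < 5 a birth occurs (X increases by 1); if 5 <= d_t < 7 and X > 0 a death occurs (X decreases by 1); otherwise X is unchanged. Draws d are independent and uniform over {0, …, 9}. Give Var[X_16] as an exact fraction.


X can drop by at most 1 per step and X_0 = 21 > T = 16, so X_t >= 21 − t >= 5 > 0 for every t <= 16: the floor at 0 (the 'and X > 0' condition) never binds. Hence X_16 = X_0 + Σ_{t<16} Y_t with i.i.d. increments Y_t = y(d_t) ∈ {+1, −1, 0}.
Outcome values over d=0..9: [1, 1, 1, 1, 1, -1, -1, 0, 0, 0]
Σy = 3, Σy² = 7, M = 10
μ = 3/10 = 3/10,  σ² = 7/10 − (3/10)² = 61/100
Independent increments: Var[X_16] = 16·σ² = 16·(61/100) = 244/25

244/25


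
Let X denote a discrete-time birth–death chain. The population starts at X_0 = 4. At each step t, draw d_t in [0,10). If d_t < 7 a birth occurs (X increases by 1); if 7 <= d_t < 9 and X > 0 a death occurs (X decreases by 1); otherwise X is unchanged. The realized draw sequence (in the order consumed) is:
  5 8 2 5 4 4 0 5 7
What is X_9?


9

t=0: X=4, d=5 → birth, X_1=5
t=1: X=5, d=8 → death, X_2=4
t=2: X=4, d=2 → birth, X_3=5
t=3: X=5, d=5 → birth, X_4=6
t=4: X=6, d=4 → birth, X_5=7
t=5: X=7, d=4 → birth, X_6=8
t=6: X=8, d=0 → birth, X_7=9
t=7: X=9, d=5 → birth, X_8=10
t=8: X=10, d=7 → death, X_9=9


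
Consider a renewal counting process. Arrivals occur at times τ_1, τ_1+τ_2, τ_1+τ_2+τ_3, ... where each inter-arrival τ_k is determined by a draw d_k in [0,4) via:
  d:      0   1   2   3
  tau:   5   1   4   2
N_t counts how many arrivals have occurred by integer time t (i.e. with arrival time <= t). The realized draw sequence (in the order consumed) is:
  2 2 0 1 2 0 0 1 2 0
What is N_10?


2

draw d_1=2: τ_1=4, arrival time A_1=4
draw d_2=2: τ_2=4, arrival time A_2=8
draw d_3=0: τ_3=5, arrival time A_3=13
draw d_4=1: τ_4=1, arrival time A_4=14
draw d_5=2: τ_5=4, arrival time A_5=18
draw d_6=0: τ_6=5, arrival time A_6=23
draw d_7=0: τ_7=5, arrival time A_7=28
draw d_8=1: τ_8=1, arrival time A_8=29
draw d_9=2: τ_9=4, arrival time A_9=33
draw d_10=0: τ_10=5, arrival time A_10=38
N_t over t=0..10: 0:0 1:0 2:0 3:0 4:1 5:1 6:1 7:1 8:2 9:2 10:2


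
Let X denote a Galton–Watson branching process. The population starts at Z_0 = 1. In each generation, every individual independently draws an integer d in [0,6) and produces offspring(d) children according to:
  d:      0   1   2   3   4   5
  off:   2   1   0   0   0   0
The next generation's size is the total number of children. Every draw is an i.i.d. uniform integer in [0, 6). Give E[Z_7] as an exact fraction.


Outcome values over d=0..5: [2, 1, 0, 0, 0, 0]
Σy = 3, Σy² = 5, M = 6
μ = 3/6 = 1/2,  σ² = 5/6 − (1/2)² = 7/12
E[Z_0] = 1
E[Z_1] = 1/2·E[Z_0] = 1/2
E[Z_2] = 1/2·E[Z_1] = 1/4
E[Z_3] = 1/2·E[Z_2] = 1/8
E[Z_4] = 1/2·E[Z_3] = 1/16
E[Z_5] = 1/2·E[Z_4] = 1/32
E[Z_6] = 1/2·E[Z_5] = 1/64
E[Z_7] = 1/2·E[Z_6] = 1/128

1/128


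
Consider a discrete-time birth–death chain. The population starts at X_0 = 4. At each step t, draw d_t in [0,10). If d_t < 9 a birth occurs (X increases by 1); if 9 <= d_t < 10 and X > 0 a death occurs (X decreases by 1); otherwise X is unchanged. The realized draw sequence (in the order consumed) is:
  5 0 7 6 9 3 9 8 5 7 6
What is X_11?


t=0: X=4, d=5 → birth, X_1=5
t=1: X=5, d=0 → birth, X_2=6
t=2: X=6, d=7 → birth, X_3=7
t=3: X=7, d=6 → birth, X_4=8
t=4: X=8, d=9 → death, X_5=7
t=5: X=7, d=3 → birth, X_6=8
t=6: X=8, d=9 → death, X_7=7
t=7: X=7, d=8 → birth, X_8=8
t=8: X=8, d=5 → birth, X_9=9
t=9: X=9, d=7 → birth, X_10=10
t=10: X=10, d=6 → birth, X_11=11

11


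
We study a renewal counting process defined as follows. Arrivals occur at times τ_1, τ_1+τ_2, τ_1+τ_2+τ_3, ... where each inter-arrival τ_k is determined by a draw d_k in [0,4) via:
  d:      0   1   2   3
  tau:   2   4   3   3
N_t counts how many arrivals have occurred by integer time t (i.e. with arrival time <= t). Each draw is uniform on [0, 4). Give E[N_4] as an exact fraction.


17/16

Inter-arrival values over d=0..3: [2, 4, 3, 3]
Each d has probability 1/4, so the pmf of τ is: f(2) = 1/4, f(3) = 1/2, f(4) = 1/4
Renewal equation for m(n) = E[N_n]: condition on τ_1 = k (if k <= n, one arrival plus a fresh copy on the remaining n−k steps): m(n) = F(n) + Σ_{k<=n} f(k)·m(n−k), where F(n) = P(τ <= n) and m(0) = 0
m(1) = F(1) = 0
m(2) = F(2) = 1/4
m(3) = F(3) = 3/4
m(4) = F(4) + f(2)·m(2) = 1 + 1/4·1/4 = 17/16
E[N_4] = m(4) = 17/16


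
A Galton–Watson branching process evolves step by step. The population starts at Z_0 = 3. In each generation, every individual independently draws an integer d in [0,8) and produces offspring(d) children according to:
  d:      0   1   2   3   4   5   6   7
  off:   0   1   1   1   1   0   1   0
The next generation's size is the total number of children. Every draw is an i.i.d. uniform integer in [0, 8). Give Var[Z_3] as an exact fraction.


145125/262144

Outcome values over d=0..7: [0, 1, 1, 1, 1, 0, 1, 0]
Σy = 5, Σy² = 5, M = 8
μ = 5/8 = 5/8,  σ² = 5/8 − (5/8)² = 15/64
V_0 = 0, E_0 = 3
V_1 = 15/64·E_0 + (5/8)²·V_0 = 45/64;  E_1 = 15/8
V_2 = 15/64·E_1 + (5/8)²·V_1 = 2925/4096;  E_2 = 75/64
V_3 = 15/64·E_2 + (5/8)²·V_2 = 145125/262144;  E_3 = 375/512


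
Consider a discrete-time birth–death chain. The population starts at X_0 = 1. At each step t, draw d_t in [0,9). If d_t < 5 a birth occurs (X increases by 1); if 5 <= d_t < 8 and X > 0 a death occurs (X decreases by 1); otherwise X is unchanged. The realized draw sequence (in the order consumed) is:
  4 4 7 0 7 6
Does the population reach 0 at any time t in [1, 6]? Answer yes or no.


no

t=0: X=1, d=4 → birth, X_1=2
t=1: X=2, d=4 → birth, X_2=3
t=2: X=3, d=7 → death, X_3=2
t=3: X=2, d=0 → birth, X_4=3
t=4: X=3, d=7 → death, X_5=2
t=5: X=2, d=6 → death, X_6=1


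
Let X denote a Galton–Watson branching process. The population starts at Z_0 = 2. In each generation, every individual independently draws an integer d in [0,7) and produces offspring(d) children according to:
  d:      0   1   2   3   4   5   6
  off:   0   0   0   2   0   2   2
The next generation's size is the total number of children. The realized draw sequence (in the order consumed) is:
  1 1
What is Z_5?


0

gen 0: Z_0=2, draws=[1, 1], offspring=[0, 0], Z_1=0
gen 1: Z_1=0, draws=[], offspring=[], Z_2=0
gen 2: Z_2=0, draws=[], offspring=[], Z_3=0
gen 3: Z_3=0, draws=[], offspring=[], Z_4=0
gen 4: Z_4=0, draws=[], offspring=[], Z_5=0


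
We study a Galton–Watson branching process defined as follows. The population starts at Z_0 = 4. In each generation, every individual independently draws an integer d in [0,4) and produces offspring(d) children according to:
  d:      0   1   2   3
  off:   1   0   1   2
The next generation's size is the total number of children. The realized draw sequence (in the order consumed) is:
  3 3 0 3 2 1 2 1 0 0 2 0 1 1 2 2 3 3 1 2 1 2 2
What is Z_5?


gen 0: Z_0=4, draws=[3, 3, 0, 3], offspring=[2, 2, 1, 2], Z_1=7
gen 1: Z_1=7, draws=[2, 1, 2, 1, 0, 0, 2], offspring=[1, 0, 1, 0, 1, 1, 1], Z_2=5
gen 2: Z_2=5, draws=[0, 1, 1, 2, 2], offspring=[1, 0, 0, 1, 1], Z_3=3
gen 3: Z_3=3, draws=[3, 3, 1], offspring=[2, 2, 0], Z_4=4
gen 4: Z_4=4, draws=[2, 1, 2, 2], offspring=[1, 0, 1, 1], Z_5=3

3


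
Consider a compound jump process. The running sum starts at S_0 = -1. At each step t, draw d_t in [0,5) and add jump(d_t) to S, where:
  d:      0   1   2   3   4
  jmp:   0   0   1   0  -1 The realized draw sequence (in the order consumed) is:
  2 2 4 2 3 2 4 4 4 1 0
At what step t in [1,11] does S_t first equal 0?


1

t=0: S=-1, d=2, jump=1, S_1=0
t=1: S=0, d=2, jump=1, S_2=1
t=2: S=1, d=4, jump=-1, S_3=0
t=3: S=0, d=2, jump=1, S_4=1
t=4: S=1, d=3, jump=0, S_5=1
t=5: S=1, d=2, jump=1, S_6=2
t=6: S=2, d=4, jump=-1, S_7=1
t=7: S=1, d=4, jump=-1, S_8=0
t=8: S=0, d=4, jump=-1, S_9=-1
t=9: S=-1, d=1, jump=0, S_10=-1
t=10: S=-1, d=0, jump=0, S_11=-1


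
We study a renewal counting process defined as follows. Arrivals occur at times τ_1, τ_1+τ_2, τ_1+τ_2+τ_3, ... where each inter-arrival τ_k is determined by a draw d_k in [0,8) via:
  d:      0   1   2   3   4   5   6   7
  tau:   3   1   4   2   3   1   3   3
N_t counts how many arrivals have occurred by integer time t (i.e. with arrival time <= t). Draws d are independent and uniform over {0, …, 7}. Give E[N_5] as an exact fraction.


Inter-arrival values over d=0..7: [3, 1, 4, 2, 3, 1, 3, 3]
Each d has probability 1/8, so the pmf of τ is: f(1) = 1/4, f(2) = 1/8, f(3) = 1/2, f(4) = 1/8
Renewal equation for m(n) = E[N_n]: condition on τ_1 = k (if k <= n, one arrival plus a fresh copy on the remaining n−k steps): m(n) = F(n) + Σ_{k<=n} f(k)·m(n−k), where F(n) = P(τ <= n) and m(0) = 0
m(1) = F(1) = 1/4
m(2) = F(2) + f(1)·m(1) = 3/8 + 1/4·1/4 = 7/16
m(3) = F(3) + f(1)·m(2) + f(2)·m(1) = 7/8 + 1/4·7/16 + 1/8·1/4 = 65/64
m(4) = F(4) + f(1)·m(3) + f(2)·m(2) + f(3)·m(1) = 1 + 1/4·65/64 + 1/8·7/16 + 1/2·1/4 = 367/256
m(5) = F(5) + f(1)·m(4) + f(2)·m(3) + f(3)·m(2) + f(4)·m(1) = 1 + 1/4·367/256 + 1/8·65/64 + 1/2·7/16 + 1/8·1/4 = 1777/1024
E[N_5] = m(5) = 1777/1024

1777/1024


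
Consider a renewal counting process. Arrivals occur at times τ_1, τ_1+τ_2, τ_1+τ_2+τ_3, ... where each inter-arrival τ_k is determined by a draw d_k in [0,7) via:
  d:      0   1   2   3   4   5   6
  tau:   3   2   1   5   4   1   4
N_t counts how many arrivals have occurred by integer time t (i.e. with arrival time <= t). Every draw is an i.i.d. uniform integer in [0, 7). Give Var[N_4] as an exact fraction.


3350980/5764801

Inter-arrival values over d=0..6: [3, 2, 1, 5, 4, 1, 4]
Each d has probability 1/7, so the pmf of τ is: f(1) = 2/7, f(2) = 1/7, f(3) = 1/7, f(4) = 2/7, f(5) = 1/7
Let p_n(j) = P(N_n = j), with p_0 = [1]. Condition on τ_1: p_n(0) = P(τ > n), and for j >= 1, p_n(j) = Σ_{k<=n} f(k)·p_{n−k}(j−1)
p_1 = [5/7, 2/7]  (j = 0..1)
p_2 = [4/7, 17/49, 4/49]  (j = 0..2)
p_3 = [3/7, 20/49, 48/343, 8/343]  (j = 0..3)
p_4 = [1/7, 29/49, 71/343, 124/2401, 16/2401]  (j = 0..4)
E[N_4] = Σ j·p_4(j) = 2851/2401;  E[N_4²] = Σ j²·p_4(j) = 683/343
Var[N_4] = 683/343 − (2851/2401)² = 3350980/5764801


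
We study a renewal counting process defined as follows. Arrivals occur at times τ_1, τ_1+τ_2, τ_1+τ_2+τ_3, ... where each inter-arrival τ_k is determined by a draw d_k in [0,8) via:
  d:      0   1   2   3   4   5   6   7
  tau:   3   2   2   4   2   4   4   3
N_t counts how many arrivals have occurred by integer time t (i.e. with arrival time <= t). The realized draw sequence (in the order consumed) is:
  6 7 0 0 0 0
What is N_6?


1

draw d_1=6: τ_1=4, arrival time A_1=4
draw d_2=7: τ_2=3, arrival time A_2=7
draw d_3=0: τ_3=3, arrival time A_3=10
draw d_4=0: τ_4=3, arrival time A_4=13
draw d_5=0: τ_5=3, arrival time A_5=16
draw d_6=0: τ_6=3, arrival time A_6=19
N_t over t=0..6: 0:0 1:0 2:0 3:0 4:1 5:1 6:1


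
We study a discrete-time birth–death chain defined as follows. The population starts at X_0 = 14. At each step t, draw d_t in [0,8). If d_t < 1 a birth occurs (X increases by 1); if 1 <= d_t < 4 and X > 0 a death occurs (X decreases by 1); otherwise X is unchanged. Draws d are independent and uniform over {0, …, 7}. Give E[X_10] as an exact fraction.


X can drop by at most 1 per step and X_0 = 14 > T = 10, so X_t >= 14 − t >= 4 > 0 for every t <= 10: the floor at 0 (the 'and X > 0' condition) never binds. Hence X_10 = X_0 + Σ_{t<10} Y_t with i.i.d. increments Y_t = y(d_t) ∈ {+1, −1, 0}.
Outcome values over d=0..7: [1, -1, -1, -1, 0, 0, 0, 0]
Σy = -2, Σy² = 4, M = 8
μ = -2/8 = -1/4,  σ² = 4/8 − (-1/4)² = 7/16
E[X_10] = 14 + 10·(-1/4) = 23/2

23/2


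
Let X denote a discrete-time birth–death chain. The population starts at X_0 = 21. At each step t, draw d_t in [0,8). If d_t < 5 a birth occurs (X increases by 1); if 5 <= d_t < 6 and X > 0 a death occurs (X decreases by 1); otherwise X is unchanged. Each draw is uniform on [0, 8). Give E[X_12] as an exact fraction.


X can drop by at most 1 per step and X_0 = 21 > T = 12, so X_t >= 21 − t >= 9 > 0 for every t <= 12: the floor at 0 (the 'and X > 0' condition) never binds. Hence X_12 = X_0 + Σ_{t<12} Y_t with i.i.d. increments Y_t = y(d_t) ∈ {+1, −1, 0}.
Outcome values over d=0..7: [1, 1, 1, 1, 1, -1, 0, 0]
Σy = 4, Σy² = 6, M = 8
μ = 4/8 = 1/2,  σ² = 6/8 − (1/2)² = 1/2
E[X_12] = 21 + 12·(1/2) = 27

27


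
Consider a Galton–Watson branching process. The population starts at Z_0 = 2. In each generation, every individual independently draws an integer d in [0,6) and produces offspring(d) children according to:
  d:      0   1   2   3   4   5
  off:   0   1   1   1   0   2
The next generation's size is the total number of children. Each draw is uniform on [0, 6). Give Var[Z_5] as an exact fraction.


49416875/30233088

Outcome values over d=0..5: [0, 1, 1, 1, 0, 2]
Σy = 5, Σy² = 7, M = 6
μ = 5/6 = 5/6,  σ² = 7/6 − (5/6)² = 17/36
V_0 = 0, E_0 = 2
V_1 = 17/36·E_0 + (5/6)²·V_0 = 17/18;  E_1 = 5/3
V_2 = 17/36·E_1 + (5/6)²·V_1 = 935/648;  E_2 = 25/18
V_3 = 17/36·E_2 + (5/6)²·V_2 = 38675/23328;  E_3 = 125/108
V_4 = 17/36·E_3 + (5/6)²·V_3 = 1425875/839808;  E_4 = 625/648
V_5 = 17/36·E_4 + (5/6)²·V_4 = 49416875/30233088;  E_5 = 3125/3888


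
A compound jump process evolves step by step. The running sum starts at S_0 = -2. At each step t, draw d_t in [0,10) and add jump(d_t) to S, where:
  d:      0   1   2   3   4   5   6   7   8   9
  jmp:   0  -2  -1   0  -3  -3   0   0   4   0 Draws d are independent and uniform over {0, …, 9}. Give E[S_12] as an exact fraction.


Outcome values over d=0..9: [0, -2, -1, 0, -3, -3, 0, 0, 4, 0]
Σy = -5, Σy² = 39, M = 10
μ = -5/10 = -1/2,  σ² = 39/10 − (-1/2)² = 73/20
E[S_12] = -2 + 12·(-1/2) = -8

-8


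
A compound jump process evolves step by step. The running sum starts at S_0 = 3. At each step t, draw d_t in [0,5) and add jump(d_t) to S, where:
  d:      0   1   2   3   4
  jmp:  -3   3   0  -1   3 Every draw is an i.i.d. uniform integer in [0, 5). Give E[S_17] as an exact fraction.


49/5

Outcome values over d=0..4: [-3, 3, 0, -1, 3]
Σy = 2, Σy² = 28, M = 5
μ = 2/5 = 2/5,  σ² = 28/5 − (2/5)² = 136/25
E[S_17] = 3 + 17·(2/5) = 49/5


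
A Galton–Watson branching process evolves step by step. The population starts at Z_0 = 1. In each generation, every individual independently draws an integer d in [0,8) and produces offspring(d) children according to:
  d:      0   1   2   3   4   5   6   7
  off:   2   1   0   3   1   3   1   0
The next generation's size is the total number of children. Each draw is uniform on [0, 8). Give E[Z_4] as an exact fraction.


14641/4096

Outcome values over d=0..7: [2, 1, 0, 3, 1, 3, 1, 0]
Σy = 11, Σy² = 25, M = 8
μ = 11/8 = 11/8,  σ² = 25/8 − (11/8)² = 79/64
E[Z_0] = 1
E[Z_1] = 11/8·E[Z_0] = 11/8
E[Z_2] = 11/8·E[Z_1] = 121/64
E[Z_3] = 11/8·E[Z_2] = 1331/512
E[Z_4] = 11/8·E[Z_3] = 14641/4096


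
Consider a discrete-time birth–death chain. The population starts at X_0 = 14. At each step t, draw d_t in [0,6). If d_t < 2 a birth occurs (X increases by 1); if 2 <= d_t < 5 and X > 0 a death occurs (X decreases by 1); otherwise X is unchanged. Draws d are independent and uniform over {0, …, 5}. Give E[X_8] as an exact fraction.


38/3

X can drop by at most 1 per step and X_0 = 14 > T = 8, so X_t >= 14 − t >= 6 > 0 for every t <= 8: the floor at 0 (the 'and X > 0' condition) never binds. Hence X_8 = X_0 + Σ_{t<8} Y_t with i.i.d. increments Y_t = y(d_t) ∈ {+1, −1, 0}.
Outcome values over d=0..5: [1, 1, -1, -1, -1, 0]
Σy = -1, Σy² = 5, M = 6
μ = -1/6 = -1/6,  σ² = 5/6 − (-1/6)² = 29/36
E[X_8] = 14 + 8·(-1/6) = 38/3


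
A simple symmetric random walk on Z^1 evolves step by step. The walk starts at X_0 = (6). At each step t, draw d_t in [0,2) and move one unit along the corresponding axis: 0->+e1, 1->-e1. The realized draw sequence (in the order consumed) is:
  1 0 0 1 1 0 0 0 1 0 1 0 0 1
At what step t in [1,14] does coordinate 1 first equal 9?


t=0: X=(6), d=1 → -e1, X_1=(5)
t=1: X=(5), d=0 → +e1, X_2=(6)
t=2: X=(6), d=0 → +e1, X_3=(7)
t=3: X=(7), d=1 → -e1, X_4=(6)
t=4: X=(6), d=1 → -e1, X_5=(5)
t=5: X=(5), d=0 → +e1, X_6=(6)
t=6: X=(6), d=0 → +e1, X_7=(7)
t=7: X=(7), d=0 → +e1, X_8=(8)
t=8: X=(8), d=1 → -e1, X_9=(7)
t=9: X=(7), d=0 → +e1, X_10=(8)
t=10: X=(8), d=1 → -e1, X_11=(7)
t=11: X=(7), d=0 → +e1, X_12=(8)
t=12: X=(8), d=0 → +e1, X_13=(9)
t=13: X=(9), d=1 → -e1, X_14=(8)

13


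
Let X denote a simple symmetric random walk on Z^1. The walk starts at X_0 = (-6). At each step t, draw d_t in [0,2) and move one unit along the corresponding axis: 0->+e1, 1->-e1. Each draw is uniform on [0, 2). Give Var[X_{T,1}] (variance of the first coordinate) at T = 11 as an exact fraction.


11

Outcome values over d=0..1: [1, -1]
Σy = 0, Σy² = 2, M = 2
μ = 0/2 = 0,  σ² = 2/2 − (0)² = 1
Independent increments: Var[X_11] = 11·σ² = 11·(1) = 11
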